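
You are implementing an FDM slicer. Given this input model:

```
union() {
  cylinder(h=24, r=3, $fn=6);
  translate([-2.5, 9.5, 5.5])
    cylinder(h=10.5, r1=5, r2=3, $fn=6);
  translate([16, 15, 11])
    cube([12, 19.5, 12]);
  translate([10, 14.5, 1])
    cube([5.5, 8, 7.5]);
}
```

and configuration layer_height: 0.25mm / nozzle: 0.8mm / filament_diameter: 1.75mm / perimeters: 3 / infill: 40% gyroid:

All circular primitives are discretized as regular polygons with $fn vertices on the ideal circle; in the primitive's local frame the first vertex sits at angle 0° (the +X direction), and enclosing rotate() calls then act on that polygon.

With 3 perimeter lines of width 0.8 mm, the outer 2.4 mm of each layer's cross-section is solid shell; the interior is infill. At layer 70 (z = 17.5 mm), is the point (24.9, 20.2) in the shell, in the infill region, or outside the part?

At z = 17.5 mm: the r=3 cylinder contributes a regular 6-gon of circumradius 3; the cone at (-2.5, 9.5) does not reach this height (z outside [5.5, 16]); the 12×19.5 cube at (16, 15) contributes its full rectangle; the cube at (10, 14.5) is not intersected at this z (z outside [1, 8.5]); Taking the union: the 2 present regions are separate (no shared area or edge), so areas and boundary lengths simply add and each stays a separate island — 2 connected regions. Overall, the cross-section has 2 separate islands. The nearest boundary edge runs (28.00, 34.50)→(28.00, 15.00); distance from the point to it = 3.10 mm. (Shell/infill is judged within the island containing the point — the largest one.) The point is inside the cross-section and 3.10 mm from the nearest boundary — more than the 2.4 mm shell width (3 × 0.8), so it's in the infill interior.

infill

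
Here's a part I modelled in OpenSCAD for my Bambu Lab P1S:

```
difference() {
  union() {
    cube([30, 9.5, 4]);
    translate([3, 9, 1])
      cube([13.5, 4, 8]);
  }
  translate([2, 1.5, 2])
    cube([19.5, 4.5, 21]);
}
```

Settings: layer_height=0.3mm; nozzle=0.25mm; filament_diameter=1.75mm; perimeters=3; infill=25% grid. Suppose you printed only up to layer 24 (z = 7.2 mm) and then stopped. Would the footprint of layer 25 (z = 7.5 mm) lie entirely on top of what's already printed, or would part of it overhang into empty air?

entirely on top

Compare the two slices. At z = 7.2: the cube is absent (z outside [0, 4]); the 13.5×4 cube at (3, 9) contributes its full rectangle (area 54.00 mm²); Taking the union: only the 13.5×4 cube at (3, 9) is present, so the union is just that shape — area = 54.00 mm²; the cube at (2, 1.5) is present — its section is the full 19.5×4.5 rectangle (area 87.75 mm²); Subtracting the remaining from the first: starting from that combined region (54.00 mm²), the 19.5×4.5 cube at (2, 1.5) misses the remaining region (no effect) — area = 54.00 mm². At z = 7.5: the cube is not intersected at this z (z outside [0, 4]); the cube at (3, 9) (footprint 13.5×4) is included at this height (area 54.00 mm²); Combining (union): only the 13.5×4 cube at (3, 9) is present, so the union is just that shape — area = 54.00 mm²; the cube at (2, 1.5) is present — its section is the full 19.5×4.5 rectangle (area 87.75 mm²); Subtracting the remaining from the first: starting from that combined region (54.00 mm²), the 19.5×4.5 cube at (2, 1.5) misses the remaining region (no effect) — area = 54.00 mm². Checking containment: the cross-section at z = 7.5 is a subset of the cross-section at z = 7.2.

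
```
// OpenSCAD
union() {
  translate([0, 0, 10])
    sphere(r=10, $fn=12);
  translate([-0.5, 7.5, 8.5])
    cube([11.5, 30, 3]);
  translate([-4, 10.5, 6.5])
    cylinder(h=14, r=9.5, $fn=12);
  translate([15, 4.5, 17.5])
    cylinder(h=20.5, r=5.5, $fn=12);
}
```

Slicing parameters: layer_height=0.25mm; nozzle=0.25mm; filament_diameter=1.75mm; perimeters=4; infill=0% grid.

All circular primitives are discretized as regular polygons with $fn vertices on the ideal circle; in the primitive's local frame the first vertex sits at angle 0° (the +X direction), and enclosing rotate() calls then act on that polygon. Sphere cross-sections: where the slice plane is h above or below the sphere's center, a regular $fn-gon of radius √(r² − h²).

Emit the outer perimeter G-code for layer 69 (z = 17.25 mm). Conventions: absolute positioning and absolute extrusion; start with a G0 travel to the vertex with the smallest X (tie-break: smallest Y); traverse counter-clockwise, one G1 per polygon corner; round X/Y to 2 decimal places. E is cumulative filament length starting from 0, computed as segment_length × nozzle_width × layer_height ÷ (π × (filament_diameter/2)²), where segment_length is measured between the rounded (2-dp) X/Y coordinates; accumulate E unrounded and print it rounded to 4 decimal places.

At z = 17.25 mm: the r=10 sphere slices to a regular 12-gon of circumradius 6.887 (√(r²−h²) with h=7.25 from center); the cube at (-0.5, 7.5) does not reach this height (z outside [8.5, 11.5]); the r=9.5 cylinder at (-4, 10.5) gives a regular 12-gon of circumradius 9.5 (constant along its height); the cylinder at (15, 4.5) does not reach this height (z outside [17.5, 38]); Combining (union): the regions partially overlap (shared area 36.82 mm²), so overlapping operands fuse into one piece — 1 connected region. The outline is a single polygon with 20 vertices. Extrusion per mm of travel: 0.25 × 0.25 / (π × 0.875²) = 0.025984. Accumulating E over each segment gives final E = 1.9899.

G0 X-13.50 Y10.50 Z17.25
G1 X-12.23 Y5.75 E0.1278
G1 X-8.75 Y2.27 E0.2556
G1 X-6.44 Y1.65 E0.3178
G1 X-6.89 Y0.00 E0.3622
G1 X-5.96 Y-3.44 E0.4548
G1 X-3.44 Y-5.96 E0.5474
G1 X0.00 Y-6.89 E0.6400
G1 X3.44 Y-5.96 E0.7326
G1 X5.96 Y-3.44 E0.8252
G1 X6.89 Y0.00 E0.9178
G1 X5.96 Y3.44 E1.0104
G1 X3.94 Y5.47 E1.0848
G1 X4.23 Y5.75 E1.0953
G1 X5.50 Y10.50 E1.2231
G1 X4.23 Y15.25 E1.3508
G1 X0.75 Y18.73 E1.4787
G1 X-4.00 Y20.00 E1.6065
G1 X-8.75 Y18.73 E1.7342
G1 X-12.23 Y15.25 E1.8621
G1 X-13.50 Y10.50 E1.9899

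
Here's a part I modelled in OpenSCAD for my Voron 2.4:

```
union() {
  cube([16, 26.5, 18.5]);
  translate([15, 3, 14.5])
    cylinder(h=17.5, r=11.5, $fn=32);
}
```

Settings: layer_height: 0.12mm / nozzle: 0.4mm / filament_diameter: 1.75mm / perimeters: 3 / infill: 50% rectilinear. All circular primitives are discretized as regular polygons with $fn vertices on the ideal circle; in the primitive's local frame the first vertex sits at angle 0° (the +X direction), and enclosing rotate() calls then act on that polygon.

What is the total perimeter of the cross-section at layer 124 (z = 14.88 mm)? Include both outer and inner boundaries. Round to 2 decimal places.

108.60 mm

At z = 14.88 mm: the cube (footprint 16×26.5) is included at this height (perimeter 85.00 mm); the cylinder at (15, 3): section is a regular 32-gon, circumradius r=11.5 (perimeter = 2·32·11.500·sin(180°/32) = 72.14 mm); Merging all regions: the regions partially overlap (shared area 151.65 mm²), so the edge portions inside another operand are dropped and the merged outline is re-measured after clipping — boundary = 108.60 mm. Overall, the cross-section is a single solid region. Total boundary length (outer) = 108.60 mm.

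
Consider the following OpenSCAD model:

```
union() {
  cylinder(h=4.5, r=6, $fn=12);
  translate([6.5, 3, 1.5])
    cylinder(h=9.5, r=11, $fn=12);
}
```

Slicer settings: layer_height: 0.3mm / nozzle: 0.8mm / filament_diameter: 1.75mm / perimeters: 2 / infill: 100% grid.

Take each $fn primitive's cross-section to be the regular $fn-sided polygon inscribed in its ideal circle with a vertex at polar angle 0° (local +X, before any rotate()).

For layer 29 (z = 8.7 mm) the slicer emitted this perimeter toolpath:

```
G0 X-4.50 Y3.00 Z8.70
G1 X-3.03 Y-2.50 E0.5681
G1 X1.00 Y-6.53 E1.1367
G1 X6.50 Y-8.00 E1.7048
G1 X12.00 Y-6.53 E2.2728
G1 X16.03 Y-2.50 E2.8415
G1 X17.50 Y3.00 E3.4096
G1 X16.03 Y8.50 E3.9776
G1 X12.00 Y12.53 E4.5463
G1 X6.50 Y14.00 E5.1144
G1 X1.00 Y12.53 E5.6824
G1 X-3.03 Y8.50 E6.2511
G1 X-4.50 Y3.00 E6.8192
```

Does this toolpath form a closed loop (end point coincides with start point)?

yes

Start point (G0): (-4.50, 3.00). End point (last G1): the path returns to the start — closed.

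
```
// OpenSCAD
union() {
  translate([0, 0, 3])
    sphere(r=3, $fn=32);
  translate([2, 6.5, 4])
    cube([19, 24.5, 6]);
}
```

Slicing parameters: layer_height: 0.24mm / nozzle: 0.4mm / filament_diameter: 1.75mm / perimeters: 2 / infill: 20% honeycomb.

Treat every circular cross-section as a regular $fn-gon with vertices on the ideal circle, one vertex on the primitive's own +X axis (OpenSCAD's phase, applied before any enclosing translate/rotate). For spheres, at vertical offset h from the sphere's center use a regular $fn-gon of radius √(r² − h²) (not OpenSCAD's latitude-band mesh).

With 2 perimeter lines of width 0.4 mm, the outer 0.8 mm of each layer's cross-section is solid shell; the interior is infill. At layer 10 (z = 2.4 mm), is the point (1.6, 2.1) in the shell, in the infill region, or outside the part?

At z = 2.4 mm: the r=3 sphere slices to a regular 32-gon of circumradius 2.939 (√(r²−h²) with h=0.6 from center); the cube at (2, 6.5) does not reach this height (z outside [4, 10]); Combining (union): only the r=3 sphere is present, so the union is just that shape — 1 connected region. Overall, the cross-section is a single solid region. The nearest boundary edge runs (2.08, 2.08)→(1.63, 2.44); distance from the point to it = 0.29 mm. The point is inside the cross-section, 0.29 mm from the nearest boundary — within the 0.8 mm shell band (2 × 0.4).

shell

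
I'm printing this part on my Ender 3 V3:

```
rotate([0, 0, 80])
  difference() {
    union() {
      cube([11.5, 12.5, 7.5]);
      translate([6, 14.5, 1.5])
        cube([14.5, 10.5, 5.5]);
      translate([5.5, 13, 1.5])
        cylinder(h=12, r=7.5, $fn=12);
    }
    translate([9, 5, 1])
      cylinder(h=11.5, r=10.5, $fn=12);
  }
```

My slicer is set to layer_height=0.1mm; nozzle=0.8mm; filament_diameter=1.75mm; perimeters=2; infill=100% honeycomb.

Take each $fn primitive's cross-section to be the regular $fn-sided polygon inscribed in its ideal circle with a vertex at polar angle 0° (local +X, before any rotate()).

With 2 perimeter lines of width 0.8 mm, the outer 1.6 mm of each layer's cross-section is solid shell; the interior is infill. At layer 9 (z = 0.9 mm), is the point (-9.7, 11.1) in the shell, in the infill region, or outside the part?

At z = 0.9 mm: the cube (footprint 11.5×12.5) is included at this height; the cube at (6, 14.5) is not intersected at this z (z outside [1.5, 7]); the cylinder at (5.5, 13) is absent (z outside [1.5, 13.5]); Taking the union: only the 11.5×12.5 cube is present, so the union is just that shape — 1 connected region; the cylinder at (9, 5) is not intersected at this z (z outside [1, 12.5]); Subtracting the remaining from the first: none of the subtracted shapes is present at this height, so the result so far is unchanged — 1 connected region; (rotated 80° about Z; rotation is an isometry so areas/perimeters/island counts are preserved). Overall, the cross-section is a single solid region. Undo the 80° rotation: the query point maps to (9.247, 11.480) in the un-rotated model frame. The nearest boundary edge runs (11.50, 12.50)→(0.00, 12.50); distance from the point to it = 1.02 mm. The point is inside the cross-section, 1.02 mm from the nearest boundary — within the 1.6 mm shell band (2 × 0.8).

shell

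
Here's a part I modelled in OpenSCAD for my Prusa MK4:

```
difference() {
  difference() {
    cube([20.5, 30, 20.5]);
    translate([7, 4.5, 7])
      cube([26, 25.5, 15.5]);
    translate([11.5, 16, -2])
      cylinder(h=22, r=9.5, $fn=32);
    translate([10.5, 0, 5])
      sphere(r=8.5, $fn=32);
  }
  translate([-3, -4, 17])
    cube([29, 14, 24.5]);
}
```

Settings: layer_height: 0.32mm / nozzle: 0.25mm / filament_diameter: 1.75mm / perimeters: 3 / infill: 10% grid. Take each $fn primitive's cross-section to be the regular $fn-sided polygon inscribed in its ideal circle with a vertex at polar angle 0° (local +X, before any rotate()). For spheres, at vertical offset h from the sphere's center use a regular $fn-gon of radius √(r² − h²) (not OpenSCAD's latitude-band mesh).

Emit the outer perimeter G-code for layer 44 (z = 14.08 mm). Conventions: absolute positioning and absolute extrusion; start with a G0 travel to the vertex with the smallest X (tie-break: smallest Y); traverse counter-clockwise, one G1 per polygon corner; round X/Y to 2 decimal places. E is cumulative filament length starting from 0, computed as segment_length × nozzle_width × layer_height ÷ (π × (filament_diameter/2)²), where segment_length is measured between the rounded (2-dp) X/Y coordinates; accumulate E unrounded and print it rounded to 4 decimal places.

At z = 14.08 mm: the cube is present — its section is the full 20.5×30 rectangle; the cube at (7, 4.5) is present — its section is the full 26×25.5 rectangle; the cylinder at (11.5, 16): section is a regular 32-gon, circumradius r=9.5; the sphere at (10.5, 0) is not intersected at this z (|z−center|=9.080 > r=8.5); Subtracting the remaining from the first: starting from the 20.5×30 cube, the 26×25.5 cube at (7, 4.5) partially overlaps it — only the 344.25 mm² overlap (of its 663.00 mm²) is removed, clipping the outline; the r=9.5 cylinder at (11.5, 16) partially overlaps it — only the 58.96 mm² overlap (of its 281.71 mm²) is removed, clipping the outline — 1 connected region; the cube at (-3, -4) is not intersected at this z (z outside [17, 41.5]); Taking the first minus the rest: none of the subtracted shapes is present at this height, so the result so far is unchanged — 1 connected region. The outline is a single polygon with 19 vertices. Extrusion per mm of travel: 0.25 × 0.32 / (π × 0.875²) = 0.033260. Accumulating E over each segment gives final E = 3.4846.

G0 X0.00 Y0.00 Z14.08
G1 X20.50 Y0.00 E0.6818
G1 X20.50 Y4.50 E0.8315
G1 X7.00 Y4.50 E1.2805
G1 X7.00 Y7.69 E1.3866
G1 X6.22 Y8.10 E1.4159
G1 X4.78 Y9.28 E1.4778
G1 X3.60 Y10.72 E1.5398
G1 X2.72 Y12.36 E1.6017
G1 X2.18 Y14.15 E1.6639
G1 X2.00 Y16.00 E1.7257
G1 X2.18 Y17.85 E1.7875
G1 X2.72 Y19.64 E1.8497
G1 X3.60 Y21.28 E1.9116
G1 X4.78 Y22.72 E1.9735
G1 X6.22 Y23.90 E2.0354
G1 X7.00 Y24.31 E2.0647
G1 X7.00 Y30.00 E2.2540
G1 X0.00 Y30.00 E2.4868
G1 X0.00 Y0.00 E3.4846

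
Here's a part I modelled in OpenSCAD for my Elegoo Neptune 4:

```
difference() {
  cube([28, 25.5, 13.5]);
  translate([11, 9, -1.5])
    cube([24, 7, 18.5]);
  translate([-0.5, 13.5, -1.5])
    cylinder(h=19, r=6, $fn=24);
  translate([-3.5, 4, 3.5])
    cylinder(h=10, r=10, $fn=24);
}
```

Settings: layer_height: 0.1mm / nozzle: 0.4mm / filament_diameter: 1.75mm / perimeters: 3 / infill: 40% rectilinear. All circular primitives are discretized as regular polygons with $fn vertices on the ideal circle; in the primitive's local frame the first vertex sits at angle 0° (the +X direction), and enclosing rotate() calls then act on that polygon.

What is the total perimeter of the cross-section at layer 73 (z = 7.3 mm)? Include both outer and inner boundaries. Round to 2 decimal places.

139.27 mm

At z = 7.3 mm: the 28×25.5 cube contributes its full rectangle (perimeter 107.00 mm); the 24×7 cube at (11, 9) contributes its full rectangle (perimeter 62.00 mm); the r=6 cylinder at (-0.5, 13.5) gives a regular 24-gon of circumradius 6 (constant along its height) (perimeter = 2·24·6.000·sin(180°/24) = 37.59 mm); the r=10 cylinder at (-3.5, 4) gives a regular 24-gon of circumradius 10 (constant along its height) (perimeter = 2·24·10.000·sin(180°/24) = 62.65 mm); Taking the first minus the rest: starting from the 28×25.5 cube, the 24×7 cube at (11, 9) partially overlaps it — only the 119.00 mm² overlap (of its 168.00 mm²) is removed, clipping the outline; the r=6 cylinder at (-0.5, 13.5) partially overlaps it — only the 49.94 mm² overlap (of its 111.81 mm²) is removed, clipping the outline; the r=10 cylinder at (-3.5, 4) partially overlaps it — only the 52.37 mm² overlap (of its 310.58 mm²) is removed, clipping the outline — boundary = 139.27 mm. Overall, the cross-section is a single solid region. Total boundary length (outer) = 139.27 mm.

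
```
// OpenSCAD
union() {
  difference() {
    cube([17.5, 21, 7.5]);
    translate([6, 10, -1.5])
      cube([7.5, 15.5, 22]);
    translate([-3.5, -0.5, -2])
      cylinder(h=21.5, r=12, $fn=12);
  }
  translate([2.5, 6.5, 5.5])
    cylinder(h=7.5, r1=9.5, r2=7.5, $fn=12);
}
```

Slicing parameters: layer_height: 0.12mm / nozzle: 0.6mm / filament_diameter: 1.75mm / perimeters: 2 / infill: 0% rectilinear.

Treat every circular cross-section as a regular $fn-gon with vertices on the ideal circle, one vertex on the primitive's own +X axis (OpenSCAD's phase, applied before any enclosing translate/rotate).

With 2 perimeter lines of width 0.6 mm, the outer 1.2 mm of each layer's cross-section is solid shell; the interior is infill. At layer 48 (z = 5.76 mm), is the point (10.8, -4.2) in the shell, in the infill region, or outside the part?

At z = 5.76 mm: the 17.5×21 cube contributes its full rectangle; the cube at (6, 10) is present — its section is the full 7.5×15.5 rectangle; the cylinder at (-3.5, -0.5): section is a regular 12-gon, circumradius r=12; Taking the first minus the rest: starting from the 17.5×21 cube, the 7.5×15.5 cube at (6, 10) partially overlaps it — only the 82.50 mm² overlap (of its 116.25 mm²) is removed, clipping the outline; the r=12 cylinder at (-3.5, -0.5) partially overlaps it — only the 63.42 mm² overlap (of its 432.00 mm²) is removed, clipping the outline — 1 connected region; the cone at (2.5, 6.5) (r1=9.5→r2=7.5) has section circumradius 9.431 here — a regular 12-gon; Merging all regions: the regions partially overlap (shared area 80.52 mm²), so overlapping operands fuse into one piece — 1 connected region. Overall, the cross-section is a single solid region. The nearest boundary edge runs (17.50, 0.00)→(8.88, 0.00); distance from the point to it = 4.20 mm. The point is not inside any of the regions above, so it lies outside the cross-section (4.20 mm from the nearest boundary).

outside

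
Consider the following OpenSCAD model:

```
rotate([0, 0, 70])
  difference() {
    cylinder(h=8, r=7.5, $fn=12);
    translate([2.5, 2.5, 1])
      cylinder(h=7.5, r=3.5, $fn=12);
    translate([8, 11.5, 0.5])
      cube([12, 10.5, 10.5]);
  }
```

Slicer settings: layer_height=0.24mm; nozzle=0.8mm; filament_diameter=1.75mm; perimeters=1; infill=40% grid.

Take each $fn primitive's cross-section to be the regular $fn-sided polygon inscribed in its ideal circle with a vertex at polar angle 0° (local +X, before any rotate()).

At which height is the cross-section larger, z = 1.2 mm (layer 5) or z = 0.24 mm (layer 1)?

Layer 5 (z = 1.2): the r=7.5 cylinder gives a regular 12-gon of circumradius 7.5 (constant along its height) (area = (12/2)·7.500²·sin(360°/12) = 168.75 mm²); the cylinder at (2.5, 2.5): section is a regular 12-gon, circumradius r=3.5 (area = (12/2)·3.500²·sin(360°/12) = 36.75 mm²); the cube at (8, 11.5) is present — its section is the full 12×10.5 rectangle (area 126.00 mm²); Taking the first minus the rest: starting from the r=7.5 cylinder (168.75 mm²), the r=3.5 cylinder at (2.5, 2.5) lies wholly inside it (removes its full 36.75 mm² and its 21.74 mm outline becomes a hole wall); the 12×10.5 cube at (8, 11.5) misses the remaining region (no effect) — area = 132.00 mm²; (whole slice rotated 70° about Z — lengths, areas and connectivity unchanged). So its area = 132.00 mm². Layer 1 (z = 0.24): the r=7.5 cylinder contributes a regular 12-gon of circumradius 7.5 (area = (12/2)·7.500²·sin(360°/12) = 168.75 mm²); the cylinder at (2.5, 2.5) is absent (z outside [1, 8.5]); the cube at (8, 11.5) is absent (z outside [0.5, 11]); Taking the first minus the rest: none of the subtracted shapes is present at this height, so the r=7.5 cylinder is unchanged — area = 168.75 mm²; (rotated 70° about Z; rotation is an isometry so areas/perimeters/island counts are preserved). So its area = 168.75 mm². Layer 1 is larger (168.75 vs 132.00 mm²).

layer 1 (z = 0.24 mm)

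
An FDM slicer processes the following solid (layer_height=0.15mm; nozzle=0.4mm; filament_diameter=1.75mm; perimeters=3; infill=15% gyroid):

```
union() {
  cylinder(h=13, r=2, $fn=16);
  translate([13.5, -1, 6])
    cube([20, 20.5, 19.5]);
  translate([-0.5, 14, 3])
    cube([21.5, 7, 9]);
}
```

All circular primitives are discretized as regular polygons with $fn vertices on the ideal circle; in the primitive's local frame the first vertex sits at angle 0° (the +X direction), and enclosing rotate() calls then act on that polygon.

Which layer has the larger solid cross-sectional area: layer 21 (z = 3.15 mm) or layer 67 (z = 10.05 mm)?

Layer 21 (z = 3.15): the r=2 cylinder gives a regular 16-gon of circumradius 2 (constant along its height) (area = (16/2)·2.000²·sin(360°/16) = 12.25 mm²); the cube at (13.5, -1) is not intersected at this z (z outside [6, 25.5]); the cube at (-0.5, 14) (footprint 21.5×7) is included at this height (area 150.50 mm²); Taking the union: the 2 present regions are separate (no shared area or edge), so areas and boundary lengths simply add and each stays a separate island — area = 162.75 mm². So its area = 162.75 mm². Layer 67 (z = 10.05): the cylinder: section is a regular 16-gon, circumradius r=2 (area = (16/2)·2.000²·sin(360°/16) = 12.25 mm²); the cube at (13.5, -1) (footprint 20×20.5) is included at this height (area 410.00 mm²); the cube at (-0.5, 14) (footprint 21.5×7) is included at this height (area 150.50 mm²); Taking the union: the regions partially overlap — summed areas 572.75 mm² minus the doubly-counted overlap 41.25 mm² gives 531.50 mm² — area = 531.50 mm². So its area = 531.50 mm². Layer 67 is larger (531.50 vs 162.75 mm²).

layer 67 (z = 10.05 mm)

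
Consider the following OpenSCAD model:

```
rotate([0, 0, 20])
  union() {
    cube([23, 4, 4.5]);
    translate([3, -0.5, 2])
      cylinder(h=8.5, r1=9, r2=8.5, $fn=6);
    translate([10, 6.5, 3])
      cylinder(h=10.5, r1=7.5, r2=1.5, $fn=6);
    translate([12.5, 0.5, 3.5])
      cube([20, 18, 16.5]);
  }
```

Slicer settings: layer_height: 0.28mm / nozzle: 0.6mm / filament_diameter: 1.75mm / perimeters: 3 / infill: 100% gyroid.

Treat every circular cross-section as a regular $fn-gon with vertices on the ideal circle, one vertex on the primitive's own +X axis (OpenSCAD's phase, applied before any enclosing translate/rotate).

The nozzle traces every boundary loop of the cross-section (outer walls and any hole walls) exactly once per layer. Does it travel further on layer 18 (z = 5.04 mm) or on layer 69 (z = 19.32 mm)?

layer 18 (z = 5.04 mm)

Layer 18 (z = 5.04): the cube does not reach this height (z outside [0, 4.5]); the cone at (3, -0.5): at t=0.358 of its height the radius interpolates to r₁+(r₂−r₁)t = 8.821, giving a regular 6-gon of that circumradius (perimeter = 2·6·8.821·sin(180°/6) = 52.93 mm); the cone at (10, 6.5) contributes a regular 6-gon of circumradius 6.334 (interpolated between r1=7.5 and r2=1.5 at t=0.194) (perimeter = 2·6·6.334·sin(180°/6) = 38.01 mm); the 20×18 cube at (12.5, 0.5) contributes its full rectangle (perimeter 76.00 mm); Taking the union: the regions partially overlap (shared area 49.66 mm²), so the edge portions inside another operand are dropped and the merged outline is re-measured after clipping — boundary = 120.32 mm; (rotated 20° about Z; rotation is an isometry so areas/perimeters/island counts are preserved). So its perimeter = 120.32 mm. Layer 69 (z = 19.32): the cube does not reach this height (z outside [0, 4.5]); the cone at (3, -0.5) is not intersected at this z (z outside [2, 10.5]); the cone at (10, 6.5) is absent (z outside [3, 13.5]); the cube at (12.5, 0.5) is present — its section is the full 20×18 rectangle (perimeter 76.00 mm); Taking the union: only the 20×18 cube at (12.5, 0.5) is present, so the union is just that shape — boundary = 76.00 mm; (rotated 20° about Z; rotation is an isometry so areas/perimeters/island counts are preserved). So its perimeter = 76.00 mm. Layer 18 is larger (120.32 vs 76.00 mm).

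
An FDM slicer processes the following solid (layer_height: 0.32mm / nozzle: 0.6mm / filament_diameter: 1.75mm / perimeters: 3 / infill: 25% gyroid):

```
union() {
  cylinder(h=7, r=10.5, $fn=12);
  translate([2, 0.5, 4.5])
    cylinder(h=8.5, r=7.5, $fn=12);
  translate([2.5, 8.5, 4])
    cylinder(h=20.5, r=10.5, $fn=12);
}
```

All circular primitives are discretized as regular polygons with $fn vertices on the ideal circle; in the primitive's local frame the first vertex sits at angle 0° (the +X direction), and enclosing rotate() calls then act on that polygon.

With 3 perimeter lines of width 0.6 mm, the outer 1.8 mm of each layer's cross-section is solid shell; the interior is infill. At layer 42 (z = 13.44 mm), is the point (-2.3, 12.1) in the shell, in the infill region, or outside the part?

At z = 13.44 mm: the cylinder is not intersected at this z (z outside [0, 7]); the cylinder at (2, 0.5) does not reach this height (z outside [4.5, 13]); the r=10.5 cylinder at (2.5, 8.5) gives a regular 12-gon of circumradius 10.5 (constant along its height); Merging all regions: only the r=10.5 cylinder at (2.5, 8.5) is present, so the union is just that shape — 1 connected region. Overall, the cross-section is a single solid region. The nearest boundary edge runs (-2.75, 17.59)→(-6.59, 13.75); distance from the point to it = 4.20 mm. The point is inside the cross-section and 4.20 mm from the nearest boundary — more than the 1.8 mm shell width (3 × 0.6), so it's in the infill interior.

infill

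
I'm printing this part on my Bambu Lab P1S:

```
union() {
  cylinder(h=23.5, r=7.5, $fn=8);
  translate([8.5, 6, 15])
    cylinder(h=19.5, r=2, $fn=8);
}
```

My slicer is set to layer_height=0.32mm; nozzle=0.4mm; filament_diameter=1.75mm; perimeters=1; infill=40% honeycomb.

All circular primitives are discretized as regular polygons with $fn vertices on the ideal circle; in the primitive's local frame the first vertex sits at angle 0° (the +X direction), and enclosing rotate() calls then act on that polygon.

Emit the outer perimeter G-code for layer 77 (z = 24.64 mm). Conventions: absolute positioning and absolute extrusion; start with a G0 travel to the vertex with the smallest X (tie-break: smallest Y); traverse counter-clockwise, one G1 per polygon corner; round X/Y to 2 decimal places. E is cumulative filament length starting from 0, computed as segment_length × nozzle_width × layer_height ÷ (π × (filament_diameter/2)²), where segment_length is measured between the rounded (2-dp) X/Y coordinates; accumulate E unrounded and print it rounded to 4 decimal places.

G0 X6.50 Y6.00 Z24.64
G1 X7.09 Y4.59 E0.0813
G1 X8.50 Y4.00 E0.1627
G1 X9.91 Y4.59 E0.2440
G1 X10.50 Y6.00 E0.3254
G1 X9.91 Y7.41 E0.4067
G1 X8.50 Y8.00 E0.4880
G1 X7.09 Y7.41 E0.5694
G1 X6.50 Y6.00 E0.6507

At z = 24.64 mm: the cylinder does not reach this height (z outside [0, 23.5]); the cylinder at (8.5, 6): section is a regular 8-gon, circumradius r=2; Taking the union: only the r=2 cylinder at (8.5, 6) is present, so the union is just that shape — 1 connected region. The outline is a single polygon with 8 vertices. Extrusion per mm of travel: 0.4 × 0.32 / (π × 0.875²) = 0.053216. Accumulating E over each segment gives final E = 0.6507.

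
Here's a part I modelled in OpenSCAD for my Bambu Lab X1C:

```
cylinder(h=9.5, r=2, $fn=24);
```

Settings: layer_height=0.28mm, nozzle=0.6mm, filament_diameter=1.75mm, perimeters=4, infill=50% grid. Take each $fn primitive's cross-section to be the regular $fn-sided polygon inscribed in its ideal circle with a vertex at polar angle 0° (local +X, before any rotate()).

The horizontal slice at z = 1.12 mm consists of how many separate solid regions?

1

At z = 1.12 mm: the r=2 cylinder contributes a regular 24-gon of circumradius 2. The result has 1 disconnected region.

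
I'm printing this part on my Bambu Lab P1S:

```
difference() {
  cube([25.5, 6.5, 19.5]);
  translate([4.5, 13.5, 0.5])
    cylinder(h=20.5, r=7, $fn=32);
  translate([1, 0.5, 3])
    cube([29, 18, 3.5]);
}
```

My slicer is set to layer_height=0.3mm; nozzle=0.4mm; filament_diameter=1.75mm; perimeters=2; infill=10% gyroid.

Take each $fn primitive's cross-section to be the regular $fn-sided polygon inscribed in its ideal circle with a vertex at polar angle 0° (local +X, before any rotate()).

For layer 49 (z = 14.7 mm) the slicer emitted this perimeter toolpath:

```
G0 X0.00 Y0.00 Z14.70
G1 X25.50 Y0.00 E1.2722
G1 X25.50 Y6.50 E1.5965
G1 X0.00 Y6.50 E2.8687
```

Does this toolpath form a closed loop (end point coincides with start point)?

Start point (G0): (0.00, 0.00). End point (last G1): the path does not return to the start — open.

no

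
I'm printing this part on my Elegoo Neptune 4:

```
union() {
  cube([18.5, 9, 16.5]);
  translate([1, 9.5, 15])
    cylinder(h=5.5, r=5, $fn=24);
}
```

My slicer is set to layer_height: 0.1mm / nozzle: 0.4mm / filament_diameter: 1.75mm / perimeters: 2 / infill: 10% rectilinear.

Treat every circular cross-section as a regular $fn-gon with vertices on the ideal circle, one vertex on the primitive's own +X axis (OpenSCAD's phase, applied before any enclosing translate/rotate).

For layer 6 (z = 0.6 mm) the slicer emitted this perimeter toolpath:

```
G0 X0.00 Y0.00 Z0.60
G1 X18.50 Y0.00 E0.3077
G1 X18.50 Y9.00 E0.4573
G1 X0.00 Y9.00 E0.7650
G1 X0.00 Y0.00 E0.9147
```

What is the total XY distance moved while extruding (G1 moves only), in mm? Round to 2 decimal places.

Sum the Euclidean lengths of each G1 segment: total = 55.00 mm.

55.00 mm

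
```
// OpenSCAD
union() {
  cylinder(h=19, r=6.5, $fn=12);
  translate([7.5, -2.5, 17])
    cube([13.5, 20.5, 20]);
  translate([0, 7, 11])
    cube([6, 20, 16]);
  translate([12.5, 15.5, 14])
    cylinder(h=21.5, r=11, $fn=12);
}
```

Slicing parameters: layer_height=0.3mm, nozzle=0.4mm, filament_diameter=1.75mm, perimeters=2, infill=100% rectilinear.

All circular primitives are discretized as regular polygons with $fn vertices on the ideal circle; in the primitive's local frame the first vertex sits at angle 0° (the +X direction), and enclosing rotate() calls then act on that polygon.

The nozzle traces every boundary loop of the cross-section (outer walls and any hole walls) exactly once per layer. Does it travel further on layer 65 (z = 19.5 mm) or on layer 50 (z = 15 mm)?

layer 50 (z = 15 mm)

Layer 65 (z = 19.5): the cylinder is absent (z outside [0, 19]); the cube at (7.5, -2.5) (footprint 13.5×20.5) is included at this height (perimeter 68.00 mm); the cube at (0, 7) (footprint 6×20) is included at this height (perimeter 52.00 mm); the cylinder at (12.5, 15.5): section is a regular 12-gon, circumradius r=11 (perimeter = 2·12·11.000·sin(180°/12) = 68.33 mm); Taking the union: the regions partially overlap (shared area 216.48 mm²), so the edge portions inside another operand are dropped and the merged outline is re-measured after clipping — boundary = 101.57 mm. So its perimeter = 101.57 mm. Layer 50 (z = 15): the cylinder: section is a regular 12-gon, circumradius r=6.5 (perimeter = 2·12·6.500·sin(180°/12) = 40.38 mm); the cube at (7.5, -2.5) is absent (z outside [17, 37]); the cube at (0, 7) is present — its section is the full 6×20 rectangle (perimeter 52.00 mm); the cylinder at (12.5, 15.5): section is a regular 12-gon, circumradius r=11 (perimeter = 2·12·11.000·sin(180°/12) = 68.33 mm); Combining (union): the regions partially overlap (shared area 50.55 mm²), so the edge portions inside another operand are dropped and the merged outline is re-measured after clipping — boundary = 123.74 mm. So its perimeter = 123.74 mm. Layer 50 is larger (123.74 vs 101.57 mm).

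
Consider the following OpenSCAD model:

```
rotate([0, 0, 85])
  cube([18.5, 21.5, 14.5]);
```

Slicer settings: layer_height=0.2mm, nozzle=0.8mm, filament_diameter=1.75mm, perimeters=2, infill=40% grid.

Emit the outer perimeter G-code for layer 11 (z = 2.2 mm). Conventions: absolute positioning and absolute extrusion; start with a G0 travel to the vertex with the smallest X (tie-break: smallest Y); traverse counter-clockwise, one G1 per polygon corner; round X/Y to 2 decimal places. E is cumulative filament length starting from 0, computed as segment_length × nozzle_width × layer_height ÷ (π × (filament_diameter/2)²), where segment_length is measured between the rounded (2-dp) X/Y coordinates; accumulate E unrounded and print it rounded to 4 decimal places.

G0 X-21.42 Y1.87 Z2.20
G1 X0.00 Y0.00 E1.4303
G1 X1.61 Y18.43 E2.6609
G1 X-19.81 Y20.30 E4.0912
G1 X-21.42 Y1.87 E5.3218

At z = 2.2 mm: the cube is present — its section is the full 18.5×21.5 rectangle; (whole slice rotated 85° about Z — lengths, areas and connectivity unchanged). The outline is a single polygon with 4 vertices. Extrusion per mm of travel: 0.8 × 0.2 / (π × 0.875²) = 0.066520. Accumulating E over each segment gives final E = 5.3218.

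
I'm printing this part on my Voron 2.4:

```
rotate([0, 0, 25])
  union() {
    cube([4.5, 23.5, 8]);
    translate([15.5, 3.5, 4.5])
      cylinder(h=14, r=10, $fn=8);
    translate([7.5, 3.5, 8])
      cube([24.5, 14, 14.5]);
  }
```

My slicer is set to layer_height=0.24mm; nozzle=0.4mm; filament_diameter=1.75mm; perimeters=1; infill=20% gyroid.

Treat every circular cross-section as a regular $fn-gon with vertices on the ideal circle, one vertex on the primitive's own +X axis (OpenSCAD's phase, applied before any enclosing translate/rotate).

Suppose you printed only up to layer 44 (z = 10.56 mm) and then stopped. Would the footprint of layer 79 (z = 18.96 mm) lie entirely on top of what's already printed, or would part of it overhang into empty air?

Compare the two slices. At z = 10.56: the cube is absent (z outside [0, 8]); the r=10 cylinder at (15.5, 3.5) contributes a regular 8-gon of circumradius 10 (area = (8/2)·10.000²·sin(360°/8) = 282.84 mm²); the cube at (7.5, 3.5) (footprint 24.5×14) is included at this height (area 343.00 mm²); Taking the union: the regions partially overlap — summed areas 625.84 mm² minus the doubly-counted overlap 136.59 mm² gives 489.25 mm² — area = 489.25 mm²; (rotated 25° about Z; rotation is an isometry so areas/perimeters/island counts are preserved). At z = 18.96: the cube does not reach this height (z outside [0, 8]); the cylinder at (15.5, 3.5) is absent (z outside [4.5, 18.5]); the cube at (7.5, 3.5) (footprint 24.5×14) is included at this height (area 343.00 mm²); Taking the union: only the 24.5×14 cube at (7.5, 3.5) is present, so the union is just that shape — area = 343.00 mm²; (whole slice rotated 25° about Z — lengths, areas and connectivity unchanged). Checking containment: the cross-section at z = 18.96 is a subset of the cross-section at z = 10.56.

entirely on top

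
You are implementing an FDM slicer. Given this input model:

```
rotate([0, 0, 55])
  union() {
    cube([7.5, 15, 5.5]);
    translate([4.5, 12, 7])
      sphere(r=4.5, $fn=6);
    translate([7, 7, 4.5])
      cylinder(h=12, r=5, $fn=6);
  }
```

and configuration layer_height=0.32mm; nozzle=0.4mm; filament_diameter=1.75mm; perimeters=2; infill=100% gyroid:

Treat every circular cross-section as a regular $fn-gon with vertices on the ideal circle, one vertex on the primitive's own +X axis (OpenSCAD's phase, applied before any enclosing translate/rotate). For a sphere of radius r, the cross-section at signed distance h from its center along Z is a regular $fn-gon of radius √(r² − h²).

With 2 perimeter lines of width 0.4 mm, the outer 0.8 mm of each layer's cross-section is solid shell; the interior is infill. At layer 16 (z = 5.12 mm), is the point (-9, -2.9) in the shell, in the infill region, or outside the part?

outside

At z = 5.12 mm: the 7.5×15 cube contributes its full rectangle; the sphere at (4.5, 12): section is a regular 6-gon, circumradius = √(r²−h²) = √(4.5²−1.88²) = 4.088; the r=5 cylinder at (7, 7) gives a regular 6-gon of circumradius 5 (constant along its height); Combining (union): the regions partially overlap (shared area 76.23 mm²), so overlapping operands fuse into one piece — 1 connected region; (whole slice rotated 55° about Z — lengths, areas and connectivity unchanged). Overall, the cross-section is a single solid region. Undo the 55° rotation: the query point maps to (-7.538, 5.709) in the un-rotated model frame. The nearest boundary edge runs (0.00, 0.00)→(0.00, 15.00); distance from the point to it = 7.54 mm. The point is not inside any of the regions above, so it lies outside the cross-section (7.54 mm from the nearest boundary).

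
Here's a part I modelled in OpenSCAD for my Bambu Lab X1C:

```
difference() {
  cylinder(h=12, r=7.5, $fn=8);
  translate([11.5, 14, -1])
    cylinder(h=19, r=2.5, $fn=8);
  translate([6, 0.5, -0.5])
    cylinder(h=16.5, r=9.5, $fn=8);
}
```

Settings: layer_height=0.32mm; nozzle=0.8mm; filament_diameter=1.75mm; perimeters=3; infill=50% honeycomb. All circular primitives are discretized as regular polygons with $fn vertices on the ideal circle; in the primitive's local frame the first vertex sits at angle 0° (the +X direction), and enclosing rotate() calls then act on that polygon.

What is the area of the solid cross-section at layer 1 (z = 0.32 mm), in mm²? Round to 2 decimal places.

At z = 0.32 mm: the r=7.5 cylinder contributes a regular 8-gon of circumradius 7.5 (area = (8/2)·7.500²·sin(360°/8) = 159.10 mm²); the cylinder at (11.5, 14): section is a regular 8-gon, circumradius r=2.5 (area = (8/2)·2.500²·sin(360°/8) = 17.68 mm²); the r=9.5 cylinder at (6, 0.5) contributes a regular 8-gon of circumradius 9.5 (area = (8/2)·9.500²·sin(360°/8) = 255.27 mm²); Subtracting the remaining from the first: starting from the r=7.5 cylinder (159.10 mm²), the r=2.5 cylinder at (11.5, 14) misses the remaining region (no effect); the r=9.5 cylinder at (6, 0.5) partially overlaps it — only the 107.50 mm² overlap (of its 255.27 mm²) is removed, clipping the outline — area = 51.60 mm². Overall, the cross-section is a single solid region. Net area = 51.60 mm².

51.60 mm²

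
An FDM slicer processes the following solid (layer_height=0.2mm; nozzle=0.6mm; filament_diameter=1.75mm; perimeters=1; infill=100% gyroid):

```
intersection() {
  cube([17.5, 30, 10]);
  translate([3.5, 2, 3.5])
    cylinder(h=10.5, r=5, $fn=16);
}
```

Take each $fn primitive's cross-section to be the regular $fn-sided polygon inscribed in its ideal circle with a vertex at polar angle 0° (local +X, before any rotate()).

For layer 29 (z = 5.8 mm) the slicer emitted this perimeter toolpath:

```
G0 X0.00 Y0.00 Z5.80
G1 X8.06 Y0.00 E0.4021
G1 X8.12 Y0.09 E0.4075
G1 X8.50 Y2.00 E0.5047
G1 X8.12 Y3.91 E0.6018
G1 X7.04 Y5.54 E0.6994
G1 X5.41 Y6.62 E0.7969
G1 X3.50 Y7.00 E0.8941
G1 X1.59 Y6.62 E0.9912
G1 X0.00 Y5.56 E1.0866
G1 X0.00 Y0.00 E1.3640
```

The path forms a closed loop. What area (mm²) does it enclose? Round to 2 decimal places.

Apply the shoelace formula to the sequence of (X, Y) vertices; enclosed area = 51.43 mm².

51.43 mm²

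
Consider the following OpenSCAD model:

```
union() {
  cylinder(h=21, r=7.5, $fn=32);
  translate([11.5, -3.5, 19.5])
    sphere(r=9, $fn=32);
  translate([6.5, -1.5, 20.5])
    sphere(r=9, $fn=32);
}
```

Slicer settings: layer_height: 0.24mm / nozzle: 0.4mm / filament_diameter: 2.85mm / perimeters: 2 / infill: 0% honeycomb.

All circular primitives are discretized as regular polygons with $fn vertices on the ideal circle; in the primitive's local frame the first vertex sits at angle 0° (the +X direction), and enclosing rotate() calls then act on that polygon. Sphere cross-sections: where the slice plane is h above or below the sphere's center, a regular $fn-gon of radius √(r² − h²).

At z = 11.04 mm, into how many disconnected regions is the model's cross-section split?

2

At z = 11.04 mm: the cylinder: section is a regular 32-gon, circumradius r=7.5; the r=9 sphere at (11.5, -3.5) slices to a regular 32-gon of circumradius 3.071 (√(r²−h²) with h=8.46 from center); the sphere at (6.5, -1.5) is not intersected at this z (|z−center|=9.460 > r=9); Merging all regions: the 2 present regions are separate (no shared area or edge), so areas and boundary lengths simply add and each stays a separate island — 2 connected regions. The result has 2 disconnected regions.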